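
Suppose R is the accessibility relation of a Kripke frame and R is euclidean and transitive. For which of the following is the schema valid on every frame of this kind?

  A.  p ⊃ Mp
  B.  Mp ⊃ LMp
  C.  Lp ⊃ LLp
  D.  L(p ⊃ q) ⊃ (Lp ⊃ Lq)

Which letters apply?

B, C, D

(A) the dual of axiom T: valid iff R is reflexive. Such an R need not be reflexive — not valid.
(B) Mp ⊃ LMp is axiom 5; it is valid on a frame exactly when R is euclidean. Every such R is euclidean, so valid.
(C) axiom 4: valid iff R is transitive. Every such R is transitive — valid.
(D) L(p ⊃ q) ⊃ (Lp ⊃ Lq) is axiom K, valid on every Kripke frame — valid.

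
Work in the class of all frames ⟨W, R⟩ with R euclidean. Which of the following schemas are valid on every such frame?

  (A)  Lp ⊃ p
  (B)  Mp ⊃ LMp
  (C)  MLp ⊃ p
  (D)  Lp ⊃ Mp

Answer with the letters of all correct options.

B

(A) Lp ⊃ p is axiom T, which corresponds to reflexivity. Such an R need not be reflexive — not valid.
(B) axiom 5: valid iff R is euclidean. Every such R is euclidean — valid.
(C) MLp ⊃ p (the dual of axiom B) characterises the symmetric frames. Such an R need not be symmetric — not valid.
(D) axiom D: valid iff R is serial. Such an R need not be serial — not valid.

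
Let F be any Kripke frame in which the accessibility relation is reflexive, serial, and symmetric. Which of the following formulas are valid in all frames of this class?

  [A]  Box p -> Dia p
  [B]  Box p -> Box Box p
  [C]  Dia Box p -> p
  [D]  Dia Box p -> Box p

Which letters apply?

A, C

(A) Box p -> Dia p (axiom D) characterises the serial frames. Every such R is serial — valid.
(B) axiom 4: valid iff R is transitive. Such an R need not be transitive — not valid.
(C) Dia Box p -> p is the dual of axiom B; it is valid on a frame exactly when R is symmetric. Every such R is symmetric, so valid.
(D) Dia Box p -> Box p is the dual of axiom 5, which corresponds to the euclidean property. Such an R need not be euclidean — not valid.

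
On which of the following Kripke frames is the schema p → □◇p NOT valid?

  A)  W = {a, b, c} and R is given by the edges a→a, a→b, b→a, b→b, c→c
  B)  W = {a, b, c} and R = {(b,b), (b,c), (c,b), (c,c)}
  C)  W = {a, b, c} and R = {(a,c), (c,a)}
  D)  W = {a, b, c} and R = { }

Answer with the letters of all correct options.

The schema p → □◇p is axiom B; it is valid on a frame iff R is symmetric.
(A) R is symmetric (every R-edge is matched by its reverse), so the schema is valid here.
(B) R is symmetric (every R-edge is matched by its reverse), so the schema is valid here.
(C) R is symmetric (every R-edge is matched by its reverse), so the schema is valid here.
(D) R is symmetric (every R-edge is matched by its reverse), so the schema is valid here.

none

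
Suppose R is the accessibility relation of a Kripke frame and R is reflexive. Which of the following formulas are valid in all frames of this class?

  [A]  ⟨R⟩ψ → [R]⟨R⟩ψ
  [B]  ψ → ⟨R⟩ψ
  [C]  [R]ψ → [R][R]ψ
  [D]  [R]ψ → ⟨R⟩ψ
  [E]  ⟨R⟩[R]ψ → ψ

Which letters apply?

A reflexive relation is serial.
(A) axiom 5: valid iff R is euclidean. Such an R need not be euclidean — not valid.
(B) ψ → ⟨R⟩ψ is the dual of axiom T; it is valid on a frame exactly when R is reflexive. Every such R is reflexive, so valid.
(C) axiom 4: valid iff R is transitive. Such an R need not be transitive — not valid.
(D) axiom D: valid iff R is serial. Every such R is serial — valid.
(E) ⟨R⟩[R]ψ → ψ (the dual of axiom B) characterises the symmetric frames. Such an R need not be symmetric — not valid.

B, D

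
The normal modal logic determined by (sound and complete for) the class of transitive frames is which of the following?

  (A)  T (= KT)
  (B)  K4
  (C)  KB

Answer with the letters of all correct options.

B

(A) T (= KT) is determined by the class of reflexive frames.
(B) K4 is determined by exactly this class.
(C) KB is determined by the class of symmetric frames.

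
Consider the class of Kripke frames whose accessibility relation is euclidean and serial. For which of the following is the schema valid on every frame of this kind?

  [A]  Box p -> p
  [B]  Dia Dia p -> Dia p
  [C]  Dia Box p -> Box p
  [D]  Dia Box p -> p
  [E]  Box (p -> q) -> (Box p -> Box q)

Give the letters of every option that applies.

C, E

(A) Box p -> p (axiom T) characterises the reflexive frames. Such an R need not be reflexive — not valid.
(B) Dia Dia p -> Dia p (the dual of axiom 4) characterises the transitive frames. Such an R need not be transitive — not valid.
(C) Dia Box p -> Box p is the dual of axiom 5; it is valid on a frame exactly when R is euclidean. Every such R is euclidean, so valid.
(D) Dia Box p -> p is the dual of axiom B, which corresponds to symmetry. Such an R need not be symmetric — not valid.
(E) Box (p -> q) -> (Box p -> Box q) is the K axiom; it holds on all frames — valid.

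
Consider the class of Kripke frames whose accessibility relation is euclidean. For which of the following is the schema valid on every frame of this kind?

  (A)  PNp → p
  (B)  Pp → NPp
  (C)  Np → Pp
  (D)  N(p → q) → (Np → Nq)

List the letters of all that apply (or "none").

(A) PNp → p is the dual of axiom B, which corresponds to symmetry. Such an R need not be symmetric — not valid.
(B) axiom 5: valid iff R is euclidean. Every such R is euclidean — valid.
(C) Np → Pp is axiom D, which corresponds to seriality. Such an R need not be serial — not valid.
(D) this is just K, valid on every normal frame.

B, D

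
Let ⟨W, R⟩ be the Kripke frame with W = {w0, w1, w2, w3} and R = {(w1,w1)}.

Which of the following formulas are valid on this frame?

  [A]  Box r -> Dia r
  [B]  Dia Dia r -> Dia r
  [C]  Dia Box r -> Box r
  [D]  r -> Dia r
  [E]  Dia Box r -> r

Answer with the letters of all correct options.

R is not reflexive: not w0 R w0.
R is symmetric: every R-edge is matched by its reverse.
R is transitive: R is closed under composition.
R is euclidean: any two R-successors of the same world are R-related.
R is not serial: w0 has no R-successor.
(A) Box r -> Dia r is axiom D, which corresponds to seriality. R is not serial — not valid.
(B) Dia Dia r -> Dia r (the dual of axiom 4) characterises the transitive frames. R is transitive — valid.
(C) Dia Box r -> Box r is the dual of axiom 5; it is valid on a frame exactly when R is euclidean. R is euclidean, so valid.
(D) the dual of axiom T: valid iff R is reflexive. R is not reflexive — not valid.
(E) Dia Box r -> r (the dual of axiom B) characterises the symmetric frames. R is symmetric — valid.

B, C, E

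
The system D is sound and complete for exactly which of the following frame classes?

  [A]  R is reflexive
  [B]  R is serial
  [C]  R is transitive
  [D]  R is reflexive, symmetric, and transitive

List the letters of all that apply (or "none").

B

(A) this class determines T (= KT), not D.
(B) D is sound and complete for exactly this class.
(C) this class determines K4, not D.
(D) this class determines S5, not D.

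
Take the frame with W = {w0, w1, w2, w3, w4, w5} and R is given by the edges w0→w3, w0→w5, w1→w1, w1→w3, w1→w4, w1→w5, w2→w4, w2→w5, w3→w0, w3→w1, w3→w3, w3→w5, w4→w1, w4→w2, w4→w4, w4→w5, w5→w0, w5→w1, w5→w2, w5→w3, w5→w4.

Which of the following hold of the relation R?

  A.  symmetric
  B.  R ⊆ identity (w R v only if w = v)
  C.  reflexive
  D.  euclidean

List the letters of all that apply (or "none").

A

(A) symmetric: every R-edge is matched by its reverse.
(B) not ⊆ identity: w0 R w3 with w0 ≠ w3.
(C) not reflexive: not w0 R w0.
(D) not euclidean: w1 R w3 and w1 R w4 but not w3 R w4.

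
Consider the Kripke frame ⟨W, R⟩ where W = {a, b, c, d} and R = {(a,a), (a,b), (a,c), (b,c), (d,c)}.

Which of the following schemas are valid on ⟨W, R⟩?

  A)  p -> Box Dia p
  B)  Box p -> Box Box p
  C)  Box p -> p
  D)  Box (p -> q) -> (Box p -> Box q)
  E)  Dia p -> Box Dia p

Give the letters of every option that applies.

R is not reflexive: not b R b.
R is not symmetric: a R b but not b R a.
R is transitive: R is closed under composition.
R is not euclidean: a R b and a R a but not b R a.
(A) axiom B: valid iff R is symmetric. R is not symmetric — not valid.
(B) axiom 4: valid iff R is transitive. R is transitive — valid.
(C) Box p -> p (axiom T) characterises the reflexive frames. R is not reflexive — not valid.
(D) Box (p -> q) -> (Box p -> Box q) is the K axiom; it holds on all frames — valid.
(E) Dia p -> Box Dia p is axiom 5, which corresponds to the euclidean property. R is not euclidean — not valid.

B, D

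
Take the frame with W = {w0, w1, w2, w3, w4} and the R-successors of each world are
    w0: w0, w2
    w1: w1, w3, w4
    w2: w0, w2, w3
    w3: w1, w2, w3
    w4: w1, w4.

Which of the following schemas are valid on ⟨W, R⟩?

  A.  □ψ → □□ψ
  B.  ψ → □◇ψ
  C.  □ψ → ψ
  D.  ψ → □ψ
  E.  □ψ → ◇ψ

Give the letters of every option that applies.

B, C, E

R is reflexive: each world relates to itself.
R is symmetric: every R-edge is matched by its reverse.
R is not transitive: w0 R w2 and w2 R w3 but not w0 R w3.
R is serial: every world has an R-successor.
R is not a subset of the identity: w0 R w2 with w0 ≠ w2.
(A) □ψ → □□ψ is axiom 4; it is valid on a frame exactly when R is transitive. R is not transitive, so not valid.
(B) axiom B: valid iff R is symmetric. R is symmetric — valid.
(C) □ψ → ψ is axiom T; it is valid on a frame exactly when R is reflexive. R is reflexive, so valid.
(D) ψ → □ψ is equivalent to ◇p→p; it holds exactly when R ⊆ identity. Here R ⊄ identity — not valid.
(E) □ψ → ◇ψ is axiom D; it is valid on a frame exactly when R is serial. R is serial, so valid.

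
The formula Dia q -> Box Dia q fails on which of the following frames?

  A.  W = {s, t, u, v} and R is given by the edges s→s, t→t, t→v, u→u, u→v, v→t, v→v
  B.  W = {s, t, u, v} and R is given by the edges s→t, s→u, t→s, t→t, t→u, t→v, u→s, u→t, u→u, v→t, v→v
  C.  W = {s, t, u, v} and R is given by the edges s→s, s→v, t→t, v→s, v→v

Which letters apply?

The schema Dia q -> Box Dia q is axiom 5; it is valid on a frame iff R is euclidean.
(A) R is not euclidean (u R v and u R u but not v R u), so the schema fails here.
(B) R is not euclidean (t R s and t R v but not s R v), so the schema fails here.
(C) R is euclidean (any two R-successors of the same world are R-related), so the schema is valid here.

A, B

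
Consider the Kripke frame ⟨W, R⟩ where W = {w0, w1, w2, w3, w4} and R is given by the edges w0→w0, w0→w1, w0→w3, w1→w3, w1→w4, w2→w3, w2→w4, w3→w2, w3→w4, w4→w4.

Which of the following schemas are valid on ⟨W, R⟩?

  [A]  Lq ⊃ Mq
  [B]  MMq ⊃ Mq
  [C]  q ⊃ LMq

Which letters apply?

R is not symmetric: w0 R w1 but not w1 R w0.
R is not transitive: w0 R w1 and w1 R w4 but not w0 R w4.
R is serial: every world has an R-successor.
(A) Lq ⊃ Mq is axiom D; it is valid on a frame exactly when R is serial. R is serial, so valid.
(B) MMq ⊃ Mq is the dual of axiom 4, which corresponds to transitivity. R is not transitive — not valid.
(C) q ⊃ LMq is axiom B, which corresponds to symmetry. R is not symmetric — not valid.

A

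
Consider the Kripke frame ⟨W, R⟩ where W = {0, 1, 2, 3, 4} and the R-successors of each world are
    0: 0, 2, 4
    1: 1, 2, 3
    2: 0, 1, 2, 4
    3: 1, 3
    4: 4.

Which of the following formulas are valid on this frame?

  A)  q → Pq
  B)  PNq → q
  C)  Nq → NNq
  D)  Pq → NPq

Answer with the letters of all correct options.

R is reflexive: each world relates to itself.
R is not symmetric: 0 R 4 but not 4 R 0.
R is not transitive: 0 R 2 and 2 R 1 but not 0 R 1.
R is not euclidean: 0 R 4 and 0 R 0 but not 4 R 0.
(A) the dual of axiom T: valid iff R is reflexive. R is reflexive — valid.
(B) the dual of axiom B: valid iff R is symmetric. R is not symmetric — not valid.
(C) Nq → NNq is axiom 4, which corresponds to transitivity. R is not transitive — not valid.
(D) Pq → NPq is axiom 5; it is valid on a frame exactly when R is euclidean. R is not euclidean, so not valid.

A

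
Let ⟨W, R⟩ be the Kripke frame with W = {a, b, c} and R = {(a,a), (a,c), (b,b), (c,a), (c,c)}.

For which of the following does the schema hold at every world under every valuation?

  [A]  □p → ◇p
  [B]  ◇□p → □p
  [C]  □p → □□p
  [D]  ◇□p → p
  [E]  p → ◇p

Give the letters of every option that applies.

A, B, C, D, E

R is reflexive: each world relates to itself.
R is symmetric: every R-edge is matched by its reverse.
R is transitive: R is closed under composition.
R is euclidean: any two R-successors of the same world are R-related.
R is serial: every world has an R-successor.
(A) □p → ◇p is axiom D, which corresponds to seriality. R is serial — valid.
(B) ◇□p → □p (the dual of axiom 5) characterises the euclidean frames. R is euclidean — valid.
(C) □p → □□p is axiom 4; it is valid on a frame exactly when R is transitive. R is transitive, so valid.
(D) the dual of axiom B: valid iff R is symmetric. R is symmetric — valid.
(E) p → ◇p is the dual of axiom T; it is valid on a frame exactly when R is reflexive. R is reflexive, so valid.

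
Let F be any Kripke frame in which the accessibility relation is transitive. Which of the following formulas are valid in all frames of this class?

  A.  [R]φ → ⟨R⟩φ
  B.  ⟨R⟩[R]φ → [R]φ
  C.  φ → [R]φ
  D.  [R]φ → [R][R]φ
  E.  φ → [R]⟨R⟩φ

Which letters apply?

(A) [R]φ → ⟨R⟩φ is axiom D; it is valid on a frame exactly when R is serial. Such an R need not be serial, so not valid.
(B) ⟨R⟩[R]φ → [R]φ (the dual of axiom 5) characterises the euclidean frames. Such an R need not be euclidean — not valid.
(C) φ → [R]φ is valid only on frames where every R-edge is a self-loop. Such an R need not be a subset of the identity — not valid.
(D) [R]φ → [R][R]φ is axiom 4; it is valid on a frame exactly when R is transitive. Every such R is transitive, so valid.
(E) axiom B: valid iff R is symmetric. Such an R need not be symmetric — not valid.

D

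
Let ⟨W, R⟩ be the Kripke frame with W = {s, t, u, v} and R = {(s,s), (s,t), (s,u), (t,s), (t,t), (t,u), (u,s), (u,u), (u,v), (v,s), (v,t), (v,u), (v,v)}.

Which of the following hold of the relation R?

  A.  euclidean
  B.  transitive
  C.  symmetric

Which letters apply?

(A) not euclidean: s R u and s R t but not u R t.
(B) not transitive: s R u and u R v but not s R v.
(C) not symmetric: t R u but not u R t.

none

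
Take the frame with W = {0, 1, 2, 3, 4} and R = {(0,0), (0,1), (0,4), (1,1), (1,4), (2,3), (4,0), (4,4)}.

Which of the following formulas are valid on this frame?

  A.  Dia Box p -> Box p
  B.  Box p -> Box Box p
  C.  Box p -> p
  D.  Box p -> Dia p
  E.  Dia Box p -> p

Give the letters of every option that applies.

none

R is not reflexive: not 2 R 2.
R is not symmetric: 0 R 1 but not 1 R 0.
R is not transitive: 1 R 4 and 4 R 0 but not 1 R 0.
R is not euclidean: 0 R 1 and 0 R 0 but not 1 R 0.
R is not serial: 3 has no R-successor.
(A) Dia Box p -> Box p is the dual of axiom 5, which corresponds to the euclidean property. R is not euclidean — not valid.
(B) Box p -> Box Box p (axiom 4) characterises the transitive frames. R is not transitive — not valid.
(C) Box p -> p is axiom T, which corresponds to reflexivity. R is not reflexive — not valid.
(D) Box p -> Dia p is axiom D, which corresponds to seriality. R is not serial — not valid.
(E) Dia Box p -> p (the dual of axiom B) characterises the symmetric frames. R is not symmetric — not valid.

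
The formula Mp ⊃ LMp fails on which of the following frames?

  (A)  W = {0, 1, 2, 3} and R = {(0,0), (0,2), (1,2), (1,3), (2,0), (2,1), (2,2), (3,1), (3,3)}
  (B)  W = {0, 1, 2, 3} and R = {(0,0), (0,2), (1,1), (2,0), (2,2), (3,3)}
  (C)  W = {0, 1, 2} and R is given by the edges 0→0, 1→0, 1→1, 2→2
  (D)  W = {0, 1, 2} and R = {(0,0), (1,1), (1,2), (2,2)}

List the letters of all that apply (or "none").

A, C, D

The schema Mp ⊃ LMp is axiom 5; it is valid on a frame iff R is euclidean.
(A) R is not euclidean (1 R 2 and 1 R 3 but not 2 R 3), so the schema fails here.
(B) R is euclidean (any two R-successors of the same world are R-related), so the schema is valid here.
(C) R is not euclidean (1 R 0 and 1 R 1 but not 0 R 1), so the schema fails here.
(D) R is not euclidean (1 R 2 and 1 R 1 but not 2 R 1), so the schema fails here.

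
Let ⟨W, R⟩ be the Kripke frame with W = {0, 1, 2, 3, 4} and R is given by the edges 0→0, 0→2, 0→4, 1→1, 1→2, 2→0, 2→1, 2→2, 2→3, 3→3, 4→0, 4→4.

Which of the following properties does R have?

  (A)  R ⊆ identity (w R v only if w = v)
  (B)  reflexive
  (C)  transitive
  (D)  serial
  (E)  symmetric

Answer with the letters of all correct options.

B, D

(A) not ⊆ identity: 0 R 2 with 0 ≠ 2.
(B) reflexive: each world relates to itself.
(C) not transitive: 0 R 2 and 2 R 1 but not 0 R 1.
(D) serial: every world has an R-successor.
(E) not symmetric: 2 R 3 but not 3 R 2.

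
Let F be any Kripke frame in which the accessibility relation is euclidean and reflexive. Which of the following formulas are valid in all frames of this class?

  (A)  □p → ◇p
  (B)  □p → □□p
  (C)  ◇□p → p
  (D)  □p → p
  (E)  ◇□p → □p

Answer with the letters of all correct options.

A, B, C, D, E

A reflexive euclidean relation is also symmetric (from wRw and wRv the euclidean condition gives vRw) and hence transitive; it is an equivalence relation.
(A) □p → ◇p (axiom D) characterises the serial frames. Every such R is serial — valid.
(B) □p → □□p is axiom 4; it is valid on a frame exactly when R is transitive. Every such R is transitive, so valid.
(C) ◇□p → p is the dual of axiom B, which corresponds to symmetry. Every such R is symmetric — valid.
(D) □p → p (axiom T) characterises the reflexive frames. Every such R is reflexive — valid.
(E) the dual of axiom 5: valid iff R is euclidean. Every such R is euclidean — valid.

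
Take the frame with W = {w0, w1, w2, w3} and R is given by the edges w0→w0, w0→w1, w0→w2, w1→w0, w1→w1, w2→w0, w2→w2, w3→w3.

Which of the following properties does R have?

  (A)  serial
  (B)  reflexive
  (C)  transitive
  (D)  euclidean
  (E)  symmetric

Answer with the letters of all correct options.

(A) serial: every world has an R-successor.
(B) reflexive: each world relates to itself.
(C) not transitive: w1 R w0 and w0 R w2 but not w1 R w2.
(D) not euclidean: w0 R w1 and w0 R w2 but not w1 R w2.
(E) symmetric: every R-edge is matched by its reverse.

A, B, E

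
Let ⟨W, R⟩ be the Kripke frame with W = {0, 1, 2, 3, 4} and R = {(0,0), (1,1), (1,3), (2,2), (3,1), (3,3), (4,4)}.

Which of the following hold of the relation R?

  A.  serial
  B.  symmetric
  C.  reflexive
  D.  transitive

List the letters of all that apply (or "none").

(A) serial: every world has an R-successor.
(B) symmetric: every R-edge is matched by its reverse.
(C) reflexive: each world relates to itself.
(D) transitive: R is closed under composition.

A, B, C, D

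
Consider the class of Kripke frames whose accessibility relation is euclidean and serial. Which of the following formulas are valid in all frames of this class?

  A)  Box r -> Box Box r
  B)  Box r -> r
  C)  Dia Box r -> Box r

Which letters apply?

C

(A) Box r -> Box Box r is axiom 4; it is valid on a frame exactly when R is transitive. Such an R need not be transitive, so not valid.
(B) Box r -> r is axiom T; it is valid on a frame exactly when R is reflexive. Such an R need not be reflexive, so not valid.
(C) Dia Box r -> Box r is the dual of axiom 5, which corresponds to the euclidean property. Every such R is euclidean — valid.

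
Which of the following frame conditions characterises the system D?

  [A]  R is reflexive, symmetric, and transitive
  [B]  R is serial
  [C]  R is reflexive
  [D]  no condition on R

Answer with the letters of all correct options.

(A) this class determines S5, not D.
(B) D is sound and complete for exactly this class.
(C) this class determines T (= KT), not D.
(D) this class determines K, not D.

B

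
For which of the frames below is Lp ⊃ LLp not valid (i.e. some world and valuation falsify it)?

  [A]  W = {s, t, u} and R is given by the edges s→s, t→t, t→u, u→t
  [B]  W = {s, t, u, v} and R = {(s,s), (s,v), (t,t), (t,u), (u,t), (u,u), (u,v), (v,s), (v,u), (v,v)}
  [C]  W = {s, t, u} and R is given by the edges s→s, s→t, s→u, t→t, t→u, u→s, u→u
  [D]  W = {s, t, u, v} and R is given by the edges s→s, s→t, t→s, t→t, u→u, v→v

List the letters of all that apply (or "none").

The schema Lp ⊃ LLp is axiom 4; it is valid on a frame iff R is transitive.
(A) R is not transitive (u R t and t R u but not u R u), so the schema fails here.
(B) R is not transitive (s R v and v R u but not s R u), so the schema fails here.
(C) R is not transitive (t R u and u R s but not t R s), so the schema fails here.
(D) R is transitive (R is closed under composition), so the schema is valid here.

A, B, C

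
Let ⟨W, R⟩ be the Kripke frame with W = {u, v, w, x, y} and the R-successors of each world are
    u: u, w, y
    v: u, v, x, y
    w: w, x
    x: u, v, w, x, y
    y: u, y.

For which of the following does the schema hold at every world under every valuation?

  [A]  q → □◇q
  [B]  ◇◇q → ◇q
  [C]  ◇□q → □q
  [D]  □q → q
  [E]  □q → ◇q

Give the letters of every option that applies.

D, E

R is reflexive: each world relates to itself.
R is not symmetric: u R w but not w R u.
R is not transitive: u R w and w R x but not u R x.
R is not euclidean: u R w and u R u but not w R u.
R is serial: every world has an R-successor.
(A) q → □◇q is axiom B, which corresponds to symmetry. R is not symmetric — not valid.
(B) ◇◇q → ◇q (the dual of axiom 4) characterises the transitive frames. R is not transitive — not valid.
(C) ◇□q → □q (the dual of axiom 5) characterises the euclidean frames. R is not euclidean — not valid.
(D) □q → q is axiom T, which corresponds to reflexivity. R is reflexive — valid.
(E) □q → ◇q (axiom D) characterises the serial frames. R is serial — valid.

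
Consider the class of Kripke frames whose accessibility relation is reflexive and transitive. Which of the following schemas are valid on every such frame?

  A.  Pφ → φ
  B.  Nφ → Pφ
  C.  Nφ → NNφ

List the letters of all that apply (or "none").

Reflexive relations are serial.
(A) Pφ → φ (the converse of T) corresponds to R being a subset of the identity. Such an R need not be a subset of the identity, so not valid.
(B) Nφ → Pφ is axiom D; it is valid on a frame exactly when R is serial. Every such R is serial, so valid.
(C) axiom 4: valid iff R is transitive. Every such R is transitive — valid.

B, C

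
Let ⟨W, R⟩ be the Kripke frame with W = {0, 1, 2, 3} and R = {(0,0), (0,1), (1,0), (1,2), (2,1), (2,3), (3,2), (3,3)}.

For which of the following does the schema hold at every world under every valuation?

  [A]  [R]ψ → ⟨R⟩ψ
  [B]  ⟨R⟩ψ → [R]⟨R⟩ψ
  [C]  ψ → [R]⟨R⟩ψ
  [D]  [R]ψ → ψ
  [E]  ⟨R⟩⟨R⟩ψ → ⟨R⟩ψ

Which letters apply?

A, C

R is not reflexive: not 1 R 1.
R is symmetric: every R-edge is matched by its reverse.
R is not transitive: 0 R 1 and 1 R 2 but not 0 R 2.
R is not euclidean: 1 R 0 and 1 R 2 but not 0 R 2.
R is serial: every world has an R-successor.
(A) [R]ψ → ⟨R⟩ψ is axiom D, which corresponds to seriality. R is serial — valid.
(B) axiom 5: valid iff R is euclidean. R is not euclidean — not valid.
(C) ψ → [R]⟨R⟩ψ is axiom B, which corresponds to symmetry. R is symmetric — valid.
(D) axiom T: valid iff R is reflexive. R is not reflexive — not valid.
(E) ⟨R⟩⟨R⟩ψ → ⟨R⟩ψ (the dual of axiom 4) characterises the transitive frames. R is not transitive — not valid.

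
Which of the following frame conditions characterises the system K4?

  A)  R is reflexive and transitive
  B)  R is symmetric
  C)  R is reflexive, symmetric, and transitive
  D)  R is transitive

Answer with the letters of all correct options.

D

(A) this class determines S4, not K4.
(B) this class determines KB, not K4.
(C) this class determines S5, not K4.
(D) K4 is sound and complete for exactly this class.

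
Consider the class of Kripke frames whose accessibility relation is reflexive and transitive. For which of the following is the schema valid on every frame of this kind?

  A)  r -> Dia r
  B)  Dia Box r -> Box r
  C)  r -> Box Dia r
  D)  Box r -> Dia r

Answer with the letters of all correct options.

Reflexive relations are serial.
(A) the dual of axiom T: valid iff R is reflexive. Every such R is reflexive — valid.
(B) Dia Box r -> Box r is the dual of axiom 5; it is valid on a frame exactly when R is euclidean. Such an R need not be euclidean, so not valid.
(C) r -> Box Dia r is axiom B; it is valid on a frame exactly when R is symmetric. Such an R need not be symmetric, so not valid.
(D) axiom D: valid iff R is serial. Every such R is serial — valid.

A, D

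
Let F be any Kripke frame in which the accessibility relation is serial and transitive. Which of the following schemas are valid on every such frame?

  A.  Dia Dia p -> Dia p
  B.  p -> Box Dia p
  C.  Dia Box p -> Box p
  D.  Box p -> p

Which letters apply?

(A) the dual of axiom 4: valid iff R is transitive. Every such R is transitive — valid.
(B) p -> Box Dia p is axiom B, which corresponds to symmetry. Such an R need not be symmetric — not valid.
(C) Dia Box p -> Box p (the dual of axiom 5) characterises the euclidean frames. Such an R need not be euclidean — not valid.
(D) Box p -> p is axiom T; it is valid on a frame exactly when R is reflexive. Such an R need not be reflexive, so not valid.

A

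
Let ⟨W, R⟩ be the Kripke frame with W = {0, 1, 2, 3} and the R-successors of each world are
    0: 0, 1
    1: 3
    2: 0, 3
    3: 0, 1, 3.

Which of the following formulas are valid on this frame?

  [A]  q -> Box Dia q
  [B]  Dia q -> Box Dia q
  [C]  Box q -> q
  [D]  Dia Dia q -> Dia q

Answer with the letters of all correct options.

R is not reflexive: not 1 R 1.
R is not symmetric: 0 R 1 but not 1 R 0.
R is not transitive: 0 R 1 and 1 R 3 but not 0 R 3.
R is not euclidean: 0 R 1 and 0 R 0 but not 1 R 0.
(A) q -> Box Dia q (axiom B) characterises the symmetric frames. R is not symmetric — not valid.
(B) Dia q -> Box Dia q is axiom 5, which corresponds to the euclidean property. R is not euclidean — not valid.
(C) axiom T: valid iff R is reflexive. R is not reflexive — not valid.
(D) the dual of axiom 4: valid iff R is transitive. R is not transitive — not valid.

none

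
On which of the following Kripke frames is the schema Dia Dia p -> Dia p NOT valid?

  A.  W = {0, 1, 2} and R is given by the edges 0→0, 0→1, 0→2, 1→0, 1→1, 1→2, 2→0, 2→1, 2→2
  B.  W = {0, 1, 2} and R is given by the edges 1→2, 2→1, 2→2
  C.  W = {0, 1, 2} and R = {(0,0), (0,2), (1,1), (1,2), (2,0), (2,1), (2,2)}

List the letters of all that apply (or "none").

The schema Dia Dia p -> Dia p is the dual of axiom 4; it is valid on a frame iff R is transitive.
(A) R is transitive (R is closed under composition), so the schema is valid here.
(B) R is not transitive (1 R 2 and 2 R 1 but not 1 R 1), so the schema fails here.
(C) R is not transitive (0 R 2 and 2 R 1 but not 0 R 1), so the schema fails here.

B, C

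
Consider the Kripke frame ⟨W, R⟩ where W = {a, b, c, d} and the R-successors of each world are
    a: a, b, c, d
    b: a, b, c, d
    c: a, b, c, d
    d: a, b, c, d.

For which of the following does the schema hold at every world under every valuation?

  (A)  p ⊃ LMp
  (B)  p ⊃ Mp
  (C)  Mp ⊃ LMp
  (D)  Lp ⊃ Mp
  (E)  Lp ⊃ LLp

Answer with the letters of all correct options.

R is reflexive: each world relates to itself.
R is symmetric: every R-edge is matched by its reverse.
R is transitive: R is closed under composition.
R is euclidean: any two R-successors of the same world are R-related.
R is serial: every world has an R-successor.
(A) p ⊃ LMp is axiom B, which corresponds to symmetry. R is symmetric — valid.
(B) p ⊃ Mp is the dual of axiom T; it is valid on a frame exactly when R is reflexive. R is reflexive, so valid.
(C) Mp ⊃ LMp (axiom 5) characterises the euclidean frames. R is euclidean — valid.
(D) Lp ⊃ Mp is axiom D, which corresponds to seriality. R is serial — valid.
(E) Lp ⊃ LLp is axiom 4, which corresponds to transitivity. R is transitive — valid.

A, B, C, D, E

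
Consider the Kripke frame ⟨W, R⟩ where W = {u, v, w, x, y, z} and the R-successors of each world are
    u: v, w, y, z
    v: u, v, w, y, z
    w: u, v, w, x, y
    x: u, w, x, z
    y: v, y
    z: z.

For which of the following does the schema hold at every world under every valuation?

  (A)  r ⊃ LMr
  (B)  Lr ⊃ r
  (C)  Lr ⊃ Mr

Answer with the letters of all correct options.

C

R is not reflexive: not u R u.
R is not symmetric: u R y but not y R u.
R is serial: every world has an R-successor.
(A) r ⊃ LMr (axiom B) characterises the symmetric frames. R is not symmetric — not valid.
(B) Lr ⊃ r (axiom T) characterises the reflexive frames. R is not reflexive — not valid.
(C) Lr ⊃ Mr is axiom D, which corresponds to seriality. R is serial — valid.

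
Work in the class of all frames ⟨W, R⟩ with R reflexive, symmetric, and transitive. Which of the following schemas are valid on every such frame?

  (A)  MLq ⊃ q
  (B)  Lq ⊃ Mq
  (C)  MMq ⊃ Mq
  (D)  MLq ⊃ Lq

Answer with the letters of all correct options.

A, B, C, D

A relation that is reflexive, symmetric, and transitive is also euclidean and serial.
(A) the dual of axiom B: valid iff R is symmetric. Every such R is symmetric — valid.
(B) Lq ⊃ Mq is axiom D; it is valid on a frame exactly when R is serial. Every such R is serial, so valid.
(C) MMq ⊃ Mq is the dual of axiom 4; it is valid on a frame exactly when R is transitive. Every such R is transitive, so valid.
(D) the dual of axiom 5: valid iff R is euclidean. Every such R is euclidean — valid.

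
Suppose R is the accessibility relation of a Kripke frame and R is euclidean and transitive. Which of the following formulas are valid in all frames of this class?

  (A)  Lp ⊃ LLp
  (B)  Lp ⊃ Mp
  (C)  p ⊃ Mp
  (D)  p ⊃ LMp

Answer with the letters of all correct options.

A

(A) Lp ⊃ LLp is axiom 4; it is valid on a frame exactly when R is transitive. Every such R is transitive, so valid.
(B) Lp ⊃ Mp is axiom D, which corresponds to seriality. Such an R need not be serial — not valid.
(C) the dual of axiom T: valid iff R is reflexive. Such an R need not be reflexive — not valid.
(D) axiom B: valid iff R is symmetric. Such an R need not be symmetric — not valid.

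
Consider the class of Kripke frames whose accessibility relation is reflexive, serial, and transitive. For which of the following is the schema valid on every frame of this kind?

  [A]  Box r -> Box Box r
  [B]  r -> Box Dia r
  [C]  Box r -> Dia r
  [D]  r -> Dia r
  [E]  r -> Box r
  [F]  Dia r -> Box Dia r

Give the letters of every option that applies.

(A) Box r -> Box Box r (axiom 4) characterises the transitive frames. Every such R is transitive — valid.
(B) r -> Box Dia r is axiom B; it is valid on a frame exactly when R is symmetric. Such an R need not be symmetric, so not valid.
(C) Box r -> Dia r is axiom D; it is valid on a frame exactly when R is serial. Every such R is serial, so valid.
(D) the dual of axiom T: valid iff R is reflexive. Every such R is reflexive — valid.
(E) r -> Box r (equivalent to ◇p→p) corresponds to R being a subset of the identity. Such an R need not be a subset of the identity, so not valid.
(F) Dia r -> Box Dia r is axiom 5; it is valid on a frame exactly when R is euclidean. Such an R need not be euclidean, so not valid.

A, C, D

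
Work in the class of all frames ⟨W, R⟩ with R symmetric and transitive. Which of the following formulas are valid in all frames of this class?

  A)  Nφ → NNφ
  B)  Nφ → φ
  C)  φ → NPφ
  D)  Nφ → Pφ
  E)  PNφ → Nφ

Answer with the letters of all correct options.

A symmetric transitive relation is euclidean (uRv and uRw give vRu by symmetry, then vRw by transitivity).
(A) axiom 4: valid iff R is transitive. Every such R is transitive — valid.
(B) Nφ → φ is axiom T, which corresponds to reflexivity. Such an R need not be reflexive — not valid.
(C) φ → NPφ is axiom B, which corresponds to symmetry. Every such R is symmetric — valid.
(D) axiom D: valid iff R is serial. Such an R need not be serial — not valid.
(E) PNφ → Nφ is the dual of axiom 5, which corresponds to the euclidean property. Every such R is euclidean — valid.

A, C, E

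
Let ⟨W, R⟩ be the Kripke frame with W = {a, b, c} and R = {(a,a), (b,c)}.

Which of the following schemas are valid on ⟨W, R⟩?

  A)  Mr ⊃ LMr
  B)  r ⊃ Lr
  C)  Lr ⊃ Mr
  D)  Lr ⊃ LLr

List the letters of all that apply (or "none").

D

R is transitive: R is closed under composition.
R is not euclidean: b R c and b R c but not c R c.
R is not serial: c has no R-successor.
R is not a subset of the identity: b R c with b ≠ c.
(A) Mr ⊃ LMr is axiom 5, which corresponds to the euclidean property. R is not euclidean — not valid.
(B) r ⊃ Lr (equivalent to ◇p→p) corresponds to R being a subset of the identity. Here R ⊄ identity, so not valid.
(C) Lr ⊃ Mr is axiom D, which corresponds to seriality. R is not serial — not valid.
(D) Lr ⊃ LLr (axiom 4) characterises the transitive frames. R is transitive — valid.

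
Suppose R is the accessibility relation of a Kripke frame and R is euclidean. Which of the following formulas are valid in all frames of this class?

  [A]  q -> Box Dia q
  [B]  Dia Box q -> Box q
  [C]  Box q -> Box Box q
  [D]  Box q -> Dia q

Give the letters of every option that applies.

B

(A) q -> Box Dia q is axiom B, which corresponds to symmetry. Such an R need not be symmetric — not valid.
(B) Dia Box q -> Box q is the dual of axiom 5, which corresponds to the euclidean property. Every such R is euclidean — valid.
(C) Box q -> Box Box q is axiom 4, which corresponds to transitivity. Such an R need not be transitive — not valid.
(D) axiom D: valid iff R is serial. Such an R need not be serial — not valid.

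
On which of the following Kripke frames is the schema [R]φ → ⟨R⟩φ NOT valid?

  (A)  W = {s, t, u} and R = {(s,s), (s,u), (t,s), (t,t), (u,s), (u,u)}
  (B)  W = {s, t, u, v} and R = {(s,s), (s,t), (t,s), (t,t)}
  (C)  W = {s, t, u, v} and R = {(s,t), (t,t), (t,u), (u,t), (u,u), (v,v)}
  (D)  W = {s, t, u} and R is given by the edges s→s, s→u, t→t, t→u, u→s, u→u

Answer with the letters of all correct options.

The schema [R]φ → ⟨R⟩φ is axiom D; it is valid on a frame iff R is serial.
(A) R is serial (every world has an R-successor), so the schema is valid here.
(B) R is not serial (u has no R-successor), so the schema fails here.
(C) R is serial (every world has an R-successor), so the schema is valid here.
(D) R is serial (every world has an R-successor), so the schema is valid here.

B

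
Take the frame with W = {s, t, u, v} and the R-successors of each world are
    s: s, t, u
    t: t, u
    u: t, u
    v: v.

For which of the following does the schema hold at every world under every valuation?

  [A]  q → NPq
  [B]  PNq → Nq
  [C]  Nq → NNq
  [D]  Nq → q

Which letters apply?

R is reflexive: each world relates to itself.
R is not symmetric: s R t but not t R s.
R is transitive: R is closed under composition.
R is not euclidean: s R t and s R s but not t R s.
(A) q → NPq is axiom B, which corresponds to symmetry. R is not symmetric — not valid.
(B) PNq → Nq (the dual of axiom 5) characterises the euclidean frames. R is not euclidean — not valid.
(C) Nq → NNq is axiom 4, which corresponds to transitivity. R is transitive — valid.
(D) Nq → q is axiom T; it is valid on a frame exactly when R is reflexive. R is reflexive, so valid.

C, D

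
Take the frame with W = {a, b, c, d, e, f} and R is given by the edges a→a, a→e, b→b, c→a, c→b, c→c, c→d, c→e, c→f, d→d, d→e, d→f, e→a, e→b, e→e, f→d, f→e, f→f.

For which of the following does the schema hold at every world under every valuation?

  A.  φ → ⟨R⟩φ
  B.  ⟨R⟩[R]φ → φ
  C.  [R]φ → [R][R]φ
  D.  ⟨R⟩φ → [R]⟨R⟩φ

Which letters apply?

A

R is reflexive: each world relates to itself.
R is not symmetric: c R a but not a R c.
R is not transitive: a R e and e R b but not a R b.
R is not euclidean: c R a and c R b but not a R b.
(A) φ → ⟨R⟩φ is the dual of axiom T, which corresponds to reflexivity. R is reflexive — valid.
(B) ⟨R⟩[R]φ → φ (the dual of axiom B) characterises the symmetric frames. R is not symmetric — not valid.
(C) [R]φ → [R][R]φ is axiom 4, which corresponds to transitivity. R is not transitive — not valid.
(D) ⟨R⟩φ → [R]⟨R⟩φ (axiom 5) characterises the euclidean frames. R is not euclidean — not valid.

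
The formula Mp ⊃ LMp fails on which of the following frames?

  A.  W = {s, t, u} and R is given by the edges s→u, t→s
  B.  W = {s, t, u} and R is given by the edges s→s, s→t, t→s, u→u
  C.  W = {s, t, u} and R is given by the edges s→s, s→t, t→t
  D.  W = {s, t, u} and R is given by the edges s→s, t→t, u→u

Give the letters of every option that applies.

The schema Mp ⊃ LMp is axiom 5; it is valid on a frame iff R is euclidean.
(A) R is not euclidean (s R u and s R u but not u R u), so the schema fails here.
(B) R is not euclidean (s R t and s R t but not t R t), so the schema fails here.
(C) R is not euclidean (s R t and s R s but not t R s), so the schema fails here.
(D) R is euclidean (any two R-successors of the same world are R-related), so the schema is valid here.

A, B, C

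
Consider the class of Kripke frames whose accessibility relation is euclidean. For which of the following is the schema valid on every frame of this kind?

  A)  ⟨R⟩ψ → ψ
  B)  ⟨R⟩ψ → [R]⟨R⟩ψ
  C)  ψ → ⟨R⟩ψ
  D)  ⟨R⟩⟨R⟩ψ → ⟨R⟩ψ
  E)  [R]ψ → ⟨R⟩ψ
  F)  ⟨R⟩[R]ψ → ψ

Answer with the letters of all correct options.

(A) ⟨R⟩ψ → ψ (the converse of T) corresponds to R being a subset of the identity. Such an R need not be a subset of the identity, so not valid.
(B) ⟨R⟩ψ → [R]⟨R⟩ψ is axiom 5; it is valid on a frame exactly when R is euclidean. Every such R is euclidean, so valid.
(C) ψ → ⟨R⟩ψ is the dual of axiom T, which corresponds to reflexivity. Such an R need not be reflexive — not valid.
(D) ⟨R⟩⟨R⟩ψ → ⟨R⟩ψ is the dual of axiom 4, which corresponds to transitivity. Such an R need not be transitive — not valid.
(E) axiom D: valid iff R is serial. Such an R need not be serial — not valid.
(F) ⟨R⟩[R]ψ → ψ is the dual of axiom B, which corresponds to symmetry. Such an R need not be symmetric — not valid.

B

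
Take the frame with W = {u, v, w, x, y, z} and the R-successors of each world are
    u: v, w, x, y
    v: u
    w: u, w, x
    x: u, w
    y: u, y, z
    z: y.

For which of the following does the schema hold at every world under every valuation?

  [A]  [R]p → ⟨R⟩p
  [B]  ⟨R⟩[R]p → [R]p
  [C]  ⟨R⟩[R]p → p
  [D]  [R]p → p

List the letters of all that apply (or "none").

A, C

R is not reflexive: not u R u.
R is symmetric: every R-edge is matched by its reverse.
R is not euclidean: u R v and u R w but not v R w.
R is serial: every world has an R-successor.
(A) [R]p → ⟨R⟩p (axiom D) characterises the serial frames. R is serial — valid.
(B) ⟨R⟩[R]p → [R]p is the dual of axiom 5, which corresponds to the euclidean property. R is not euclidean — not valid.
(C) ⟨R⟩[R]p → p (the dual of axiom B) characterises the symmetric frames. R is symmetric — valid.
(D) [R]p → p (axiom T) characterises the reflexive frames. R is not reflexive — not valid.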